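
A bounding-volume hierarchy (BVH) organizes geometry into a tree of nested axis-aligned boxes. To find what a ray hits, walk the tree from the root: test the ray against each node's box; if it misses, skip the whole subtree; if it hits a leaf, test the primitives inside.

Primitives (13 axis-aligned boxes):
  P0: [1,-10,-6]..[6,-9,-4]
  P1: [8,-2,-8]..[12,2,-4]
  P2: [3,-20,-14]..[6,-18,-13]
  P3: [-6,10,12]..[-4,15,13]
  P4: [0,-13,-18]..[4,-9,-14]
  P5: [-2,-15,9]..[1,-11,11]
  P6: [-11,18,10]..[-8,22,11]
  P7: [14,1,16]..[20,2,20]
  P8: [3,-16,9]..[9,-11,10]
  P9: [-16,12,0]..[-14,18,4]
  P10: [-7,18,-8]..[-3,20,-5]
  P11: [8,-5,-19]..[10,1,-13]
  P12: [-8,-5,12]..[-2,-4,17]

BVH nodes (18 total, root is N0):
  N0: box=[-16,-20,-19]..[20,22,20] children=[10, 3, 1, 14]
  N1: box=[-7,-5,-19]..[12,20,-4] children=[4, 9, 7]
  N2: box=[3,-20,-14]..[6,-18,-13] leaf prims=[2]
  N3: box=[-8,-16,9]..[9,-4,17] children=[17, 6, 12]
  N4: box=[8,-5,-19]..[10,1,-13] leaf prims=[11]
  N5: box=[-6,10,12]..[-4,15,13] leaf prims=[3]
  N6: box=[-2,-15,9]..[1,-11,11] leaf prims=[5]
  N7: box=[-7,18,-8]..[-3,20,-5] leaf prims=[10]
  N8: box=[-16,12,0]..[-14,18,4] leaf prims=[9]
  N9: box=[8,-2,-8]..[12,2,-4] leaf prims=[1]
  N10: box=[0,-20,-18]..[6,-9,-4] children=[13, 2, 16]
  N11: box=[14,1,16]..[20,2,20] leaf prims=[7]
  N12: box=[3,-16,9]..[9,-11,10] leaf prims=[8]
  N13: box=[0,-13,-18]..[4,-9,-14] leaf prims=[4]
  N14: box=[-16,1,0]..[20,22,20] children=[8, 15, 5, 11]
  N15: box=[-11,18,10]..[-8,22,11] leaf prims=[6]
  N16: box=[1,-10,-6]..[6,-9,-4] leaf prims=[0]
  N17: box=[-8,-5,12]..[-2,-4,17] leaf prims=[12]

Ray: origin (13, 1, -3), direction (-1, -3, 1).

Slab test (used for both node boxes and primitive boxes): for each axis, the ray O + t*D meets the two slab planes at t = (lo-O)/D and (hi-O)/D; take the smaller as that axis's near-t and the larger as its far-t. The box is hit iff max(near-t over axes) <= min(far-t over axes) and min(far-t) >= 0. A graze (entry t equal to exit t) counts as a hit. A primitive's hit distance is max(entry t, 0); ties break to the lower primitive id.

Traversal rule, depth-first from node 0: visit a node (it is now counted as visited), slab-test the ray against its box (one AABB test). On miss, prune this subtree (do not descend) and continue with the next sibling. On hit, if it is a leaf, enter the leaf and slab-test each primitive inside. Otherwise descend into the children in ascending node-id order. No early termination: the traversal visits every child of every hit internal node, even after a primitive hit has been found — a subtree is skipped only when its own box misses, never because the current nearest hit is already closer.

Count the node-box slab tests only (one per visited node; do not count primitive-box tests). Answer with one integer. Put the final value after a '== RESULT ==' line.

Traverse from the root:
N0 x:[-7,29] y:[-7,7] z:[-16,23] -> hit [-7,7], descend [1, 3, 10, 14]
  N1 x:[1,20] y:[-19/3,2] z:[-16,-1] -> miss, prune
  N3 x:[4,21] y:[5/3,17/3] z:[12,20] -> miss, prune
  N10 x:[7,13] y:[10/3,7] z:[-15,-1] -> miss, prune
  N14 x:[-7,29] y:[-7,0] z:[3,23] -> miss, prune

order=[0, 1, 3, 10, 14]  |boxes|=5  |leaves|=0  hit=miss

== RESULT ==
5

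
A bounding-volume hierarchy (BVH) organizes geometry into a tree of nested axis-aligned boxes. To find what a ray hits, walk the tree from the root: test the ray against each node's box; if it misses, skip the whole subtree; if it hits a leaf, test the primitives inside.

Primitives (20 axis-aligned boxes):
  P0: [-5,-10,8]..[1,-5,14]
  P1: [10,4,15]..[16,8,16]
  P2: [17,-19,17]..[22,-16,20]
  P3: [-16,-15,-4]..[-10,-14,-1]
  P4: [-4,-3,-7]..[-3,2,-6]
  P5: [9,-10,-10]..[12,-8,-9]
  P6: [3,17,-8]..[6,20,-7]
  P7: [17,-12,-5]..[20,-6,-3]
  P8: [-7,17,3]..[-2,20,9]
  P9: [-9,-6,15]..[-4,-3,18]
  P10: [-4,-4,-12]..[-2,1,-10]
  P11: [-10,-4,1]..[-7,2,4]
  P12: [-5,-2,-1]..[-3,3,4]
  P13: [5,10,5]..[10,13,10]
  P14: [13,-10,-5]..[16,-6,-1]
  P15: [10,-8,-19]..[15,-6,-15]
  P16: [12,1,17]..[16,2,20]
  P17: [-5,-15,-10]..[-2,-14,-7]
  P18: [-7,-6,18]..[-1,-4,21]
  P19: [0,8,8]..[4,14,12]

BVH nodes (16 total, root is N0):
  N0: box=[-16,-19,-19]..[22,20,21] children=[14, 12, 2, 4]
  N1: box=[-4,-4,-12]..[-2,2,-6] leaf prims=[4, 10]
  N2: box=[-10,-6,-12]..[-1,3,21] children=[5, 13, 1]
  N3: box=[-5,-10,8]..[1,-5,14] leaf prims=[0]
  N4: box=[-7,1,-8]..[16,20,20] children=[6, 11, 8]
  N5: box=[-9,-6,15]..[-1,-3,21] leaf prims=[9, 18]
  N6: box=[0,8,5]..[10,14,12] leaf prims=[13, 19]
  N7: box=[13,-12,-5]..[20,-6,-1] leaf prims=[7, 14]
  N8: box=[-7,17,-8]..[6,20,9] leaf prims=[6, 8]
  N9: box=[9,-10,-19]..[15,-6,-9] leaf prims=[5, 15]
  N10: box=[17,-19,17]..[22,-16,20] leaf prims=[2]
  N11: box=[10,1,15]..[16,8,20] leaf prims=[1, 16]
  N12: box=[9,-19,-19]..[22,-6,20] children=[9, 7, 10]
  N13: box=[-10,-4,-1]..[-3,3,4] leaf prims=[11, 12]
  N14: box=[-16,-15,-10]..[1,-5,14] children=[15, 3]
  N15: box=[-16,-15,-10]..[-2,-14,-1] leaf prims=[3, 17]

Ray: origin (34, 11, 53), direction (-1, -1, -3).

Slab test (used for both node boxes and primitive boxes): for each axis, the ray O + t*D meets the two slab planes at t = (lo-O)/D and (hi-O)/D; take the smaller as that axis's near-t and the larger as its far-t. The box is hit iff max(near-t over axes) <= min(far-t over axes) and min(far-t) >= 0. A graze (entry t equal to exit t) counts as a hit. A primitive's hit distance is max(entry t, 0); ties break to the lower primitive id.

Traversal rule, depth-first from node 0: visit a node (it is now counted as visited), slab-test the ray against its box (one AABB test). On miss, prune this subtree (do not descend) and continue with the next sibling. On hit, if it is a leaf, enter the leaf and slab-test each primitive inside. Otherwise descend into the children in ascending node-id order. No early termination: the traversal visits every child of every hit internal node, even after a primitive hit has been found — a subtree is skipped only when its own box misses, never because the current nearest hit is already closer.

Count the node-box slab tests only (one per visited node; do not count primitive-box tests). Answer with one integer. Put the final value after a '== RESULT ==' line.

Traverse from the root:
N0 x:[12,50] y:[-9,30] z:[32/3,24] -> hit [12,24], descend [2, 4, 12, 14]
  N2 x:[35,44] y:[8,17] z:[32/3,65/3] -> miss, prune
  N4 x:[18,41] y:[-9,10] z:[11,61/3] -> miss, prune
  N12 x:[12,25] y:[17,30] z:[11,24] -> hit [17,24], descend [7, 9, 10]
    N7 x:[14,21] y:[17,23] z:[18,58/3] -> hit [18,58/3] leaf, test {P7(miss), P14@t=18}
    N9 x:[19,25] y:[17,21] z:[62/3,24] -> hit [62/3,21] leaf, test {P5(miss), P15(miss)}
    N10 x:[12,17] y:[27,30] z:[11,12] -> miss, prune
  N14 x:[33,50] y:[16,26] z:[13,21] -> miss, prune

Summary -> nodes [0, 2, 4, 12, 7, 9, 10, 14]; box-tests=8; leaf-entries=2; first=P14

== RESULT ==
8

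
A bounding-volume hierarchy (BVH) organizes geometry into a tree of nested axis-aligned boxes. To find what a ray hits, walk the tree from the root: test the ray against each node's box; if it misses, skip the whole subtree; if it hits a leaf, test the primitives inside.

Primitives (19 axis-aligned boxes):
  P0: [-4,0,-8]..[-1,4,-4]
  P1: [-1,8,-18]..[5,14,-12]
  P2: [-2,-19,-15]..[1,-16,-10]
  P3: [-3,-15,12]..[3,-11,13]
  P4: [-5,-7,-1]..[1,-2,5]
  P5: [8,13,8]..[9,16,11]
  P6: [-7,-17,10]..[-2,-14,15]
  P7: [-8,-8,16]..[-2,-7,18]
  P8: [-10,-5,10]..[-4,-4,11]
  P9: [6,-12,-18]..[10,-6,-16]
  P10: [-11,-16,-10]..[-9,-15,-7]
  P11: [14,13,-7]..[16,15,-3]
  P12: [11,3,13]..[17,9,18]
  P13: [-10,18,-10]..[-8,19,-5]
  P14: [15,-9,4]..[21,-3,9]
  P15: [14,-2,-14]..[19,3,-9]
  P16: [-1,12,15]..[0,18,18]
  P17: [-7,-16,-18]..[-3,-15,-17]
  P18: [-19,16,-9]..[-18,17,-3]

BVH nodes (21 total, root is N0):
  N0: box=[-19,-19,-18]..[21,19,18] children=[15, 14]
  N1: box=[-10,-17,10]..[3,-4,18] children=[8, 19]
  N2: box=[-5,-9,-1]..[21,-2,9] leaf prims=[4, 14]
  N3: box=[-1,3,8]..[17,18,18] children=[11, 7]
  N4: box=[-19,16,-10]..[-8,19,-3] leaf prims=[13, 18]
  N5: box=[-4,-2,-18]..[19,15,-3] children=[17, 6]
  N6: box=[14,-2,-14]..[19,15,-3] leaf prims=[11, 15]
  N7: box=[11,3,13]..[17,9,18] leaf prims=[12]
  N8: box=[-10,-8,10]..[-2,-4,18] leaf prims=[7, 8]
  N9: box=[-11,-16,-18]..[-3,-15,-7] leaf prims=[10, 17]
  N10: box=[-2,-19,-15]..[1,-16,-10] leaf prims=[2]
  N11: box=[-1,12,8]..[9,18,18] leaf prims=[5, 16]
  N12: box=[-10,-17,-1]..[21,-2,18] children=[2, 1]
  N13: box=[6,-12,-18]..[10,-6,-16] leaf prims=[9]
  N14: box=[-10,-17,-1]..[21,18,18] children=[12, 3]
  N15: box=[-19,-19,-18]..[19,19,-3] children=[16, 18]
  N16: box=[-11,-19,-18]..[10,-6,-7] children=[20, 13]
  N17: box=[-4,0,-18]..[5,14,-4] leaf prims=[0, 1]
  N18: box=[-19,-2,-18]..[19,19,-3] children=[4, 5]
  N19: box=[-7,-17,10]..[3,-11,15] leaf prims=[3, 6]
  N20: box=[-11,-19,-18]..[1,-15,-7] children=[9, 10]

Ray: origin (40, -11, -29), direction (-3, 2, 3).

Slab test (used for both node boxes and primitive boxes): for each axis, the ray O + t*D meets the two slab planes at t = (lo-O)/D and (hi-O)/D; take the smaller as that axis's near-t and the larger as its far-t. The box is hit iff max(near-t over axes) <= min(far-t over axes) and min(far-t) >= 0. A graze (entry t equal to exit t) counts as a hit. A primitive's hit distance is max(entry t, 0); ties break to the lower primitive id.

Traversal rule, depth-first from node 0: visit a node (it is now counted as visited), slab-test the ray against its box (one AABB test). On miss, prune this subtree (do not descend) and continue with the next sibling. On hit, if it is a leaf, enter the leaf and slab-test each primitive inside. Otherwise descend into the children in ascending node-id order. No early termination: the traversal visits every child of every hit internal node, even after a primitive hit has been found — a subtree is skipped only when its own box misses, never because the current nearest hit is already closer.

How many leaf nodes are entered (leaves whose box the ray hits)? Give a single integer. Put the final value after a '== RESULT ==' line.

Trace the traversal:
N0 x:[19/3,59/3] y:[-4,15] z:[11/3,47/3] -> hit [19/3,15], descend [14, 15]
  N14 x:[19/3,50/3] y:[-3,29/2] z:[28/3,47/3] -> hit [28/3,29/2], descend [3, 12]
    N3 x:[23/3,41/3] y:[7,29/2] z:[37/3,47/3] -> hit [37/3,41/3], descend [7, 11]
      N7 x:[23/3,29/3] y:[7,10] z:[14,47/3] -> miss, prune
      N11 x:[31/3,41/3] y:[23/2,29/2] z:[37/3,47/3] -> hit [37/3,41/3] leaf, test {P5(miss), P16(miss)}
    N12 x:[19/3,50/3] y:[-3,9/2] z:[28/3,47/3] -> miss, prune
  N15 x:[7,59/3] y:[-4,15] z:[11/3,26/3] -> hit [7,26/3], descend [16, 18]
    N16 x:[10,17] y:[-4,5/2] z:[11/3,22/3] -> miss, prune
    N18 x:[7,59/3] y:[9/2,15] z:[11/3,26/3] -> hit [7,26/3], descend [4, 5]
      N4 x:[16,59/3] y:[27/2,15] z:[19/3,26/3] -> miss, prune
      N5 x:[7,44/3] y:[9/2,13] z:[11/3,26/3] -> hit [7,26/3], descend [6, 17]
        N6 x:[7,26/3] y:[9/2,13] z:[5,26/3] -> hit [7,26/3] leaf, test {P11(miss), P15(miss)}
        N17 x:[35/3,44/3] y:[11/2,25/2] z:[11/3,25/3] -> miss, prune

Summary -> nodes [0, 14, 3, 7, 11, 12, 15, 16, 18, 4, 5, 6, 17]; box-tests=13; leaf-entries=2; first=miss

== RESULT ==
2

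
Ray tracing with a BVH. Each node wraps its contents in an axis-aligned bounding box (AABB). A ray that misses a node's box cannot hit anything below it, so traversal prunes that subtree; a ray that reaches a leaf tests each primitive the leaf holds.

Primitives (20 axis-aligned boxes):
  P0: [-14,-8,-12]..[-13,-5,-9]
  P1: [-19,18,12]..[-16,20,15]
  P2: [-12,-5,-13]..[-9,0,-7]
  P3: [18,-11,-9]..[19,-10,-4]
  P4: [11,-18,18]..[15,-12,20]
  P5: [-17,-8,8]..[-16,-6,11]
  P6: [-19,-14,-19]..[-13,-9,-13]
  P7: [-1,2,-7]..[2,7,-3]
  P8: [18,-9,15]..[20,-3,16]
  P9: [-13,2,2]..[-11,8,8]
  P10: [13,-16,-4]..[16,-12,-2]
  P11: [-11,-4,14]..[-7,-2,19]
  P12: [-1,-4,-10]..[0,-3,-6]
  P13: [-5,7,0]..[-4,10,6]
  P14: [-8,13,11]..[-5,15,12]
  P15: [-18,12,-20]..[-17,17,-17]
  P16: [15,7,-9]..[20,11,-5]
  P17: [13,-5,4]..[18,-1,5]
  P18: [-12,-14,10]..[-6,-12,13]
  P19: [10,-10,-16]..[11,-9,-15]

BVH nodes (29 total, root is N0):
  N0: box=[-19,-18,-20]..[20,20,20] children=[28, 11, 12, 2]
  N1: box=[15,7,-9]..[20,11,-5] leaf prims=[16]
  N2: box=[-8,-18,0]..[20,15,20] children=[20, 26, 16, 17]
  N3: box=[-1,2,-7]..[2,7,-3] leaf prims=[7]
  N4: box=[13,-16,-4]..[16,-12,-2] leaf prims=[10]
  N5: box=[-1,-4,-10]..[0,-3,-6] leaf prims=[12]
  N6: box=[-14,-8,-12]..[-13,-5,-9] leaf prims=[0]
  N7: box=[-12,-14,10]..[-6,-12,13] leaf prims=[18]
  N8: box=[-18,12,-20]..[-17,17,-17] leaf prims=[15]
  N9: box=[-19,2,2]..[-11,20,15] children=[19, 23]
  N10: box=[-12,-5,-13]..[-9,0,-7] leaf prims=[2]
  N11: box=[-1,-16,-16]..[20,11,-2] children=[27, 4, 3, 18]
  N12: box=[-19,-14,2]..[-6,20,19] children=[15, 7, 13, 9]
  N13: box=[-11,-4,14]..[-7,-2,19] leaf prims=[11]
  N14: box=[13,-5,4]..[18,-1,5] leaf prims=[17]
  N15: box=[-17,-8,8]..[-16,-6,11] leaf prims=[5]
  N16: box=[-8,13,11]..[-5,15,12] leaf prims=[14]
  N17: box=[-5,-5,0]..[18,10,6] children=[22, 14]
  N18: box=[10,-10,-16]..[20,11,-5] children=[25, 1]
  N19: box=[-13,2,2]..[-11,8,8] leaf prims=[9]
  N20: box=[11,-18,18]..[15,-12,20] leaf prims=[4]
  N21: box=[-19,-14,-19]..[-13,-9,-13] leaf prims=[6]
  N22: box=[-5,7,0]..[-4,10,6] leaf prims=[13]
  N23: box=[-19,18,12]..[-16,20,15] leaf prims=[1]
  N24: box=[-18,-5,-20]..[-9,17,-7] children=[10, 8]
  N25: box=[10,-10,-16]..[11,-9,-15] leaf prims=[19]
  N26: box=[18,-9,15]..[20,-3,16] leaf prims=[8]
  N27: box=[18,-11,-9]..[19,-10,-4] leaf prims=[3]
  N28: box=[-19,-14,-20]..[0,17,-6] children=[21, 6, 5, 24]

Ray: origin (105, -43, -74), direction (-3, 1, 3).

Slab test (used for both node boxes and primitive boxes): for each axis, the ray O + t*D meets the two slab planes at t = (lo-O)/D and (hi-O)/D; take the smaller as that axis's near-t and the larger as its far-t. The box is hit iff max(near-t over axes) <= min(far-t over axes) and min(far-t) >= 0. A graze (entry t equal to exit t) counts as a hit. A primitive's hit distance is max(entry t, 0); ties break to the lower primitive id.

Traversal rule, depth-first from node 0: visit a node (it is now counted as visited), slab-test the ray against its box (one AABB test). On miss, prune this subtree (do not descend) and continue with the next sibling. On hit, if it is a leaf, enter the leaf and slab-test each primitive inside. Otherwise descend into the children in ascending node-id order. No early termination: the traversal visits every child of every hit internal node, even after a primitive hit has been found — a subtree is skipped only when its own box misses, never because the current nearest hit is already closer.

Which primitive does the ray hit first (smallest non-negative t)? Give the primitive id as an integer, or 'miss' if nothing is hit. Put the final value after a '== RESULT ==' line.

Trace the traversal:
N0 x:[85/3,124/3] y:[25,63] z:[18,94/3] -> hit [85/3,94/3], descend [2, 11, 12, 28]
  N2 x:[85/3,113/3] y:[25,58] z:[74/3,94/3] -> hit [85/3,94/3], descend [16, 17, 20, 26]
    N16 x:[110/3,113/3] y:[56,58] z:[85/3,86/3] -> miss, prune
    N17 x:[29,110/3] y:[38,53] z:[74/3,80/3] -> miss, prune
    N20 x:[30,94/3] y:[25,31] z:[92/3,94/3] -> hit [92/3,31] leaf, test {P4@t=92/3}
    N26 x:[85/3,29] y:[34,40] z:[89/3,30] -> miss, prune
  N11 x:[85/3,106/3] y:[27,54] z:[58/3,24] -> miss, prune
  N12 x:[37,124/3] y:[29,63] z:[76/3,31] -> miss, prune
  N28 x:[35,124/3] y:[29,60] z:[18,68/3] -> miss, prune

order=[0, 2, 16, 17, 20, 26, 11, 12, 28]  |boxes|=9  |leaves|=1  hit=P4

== RESULT ==
4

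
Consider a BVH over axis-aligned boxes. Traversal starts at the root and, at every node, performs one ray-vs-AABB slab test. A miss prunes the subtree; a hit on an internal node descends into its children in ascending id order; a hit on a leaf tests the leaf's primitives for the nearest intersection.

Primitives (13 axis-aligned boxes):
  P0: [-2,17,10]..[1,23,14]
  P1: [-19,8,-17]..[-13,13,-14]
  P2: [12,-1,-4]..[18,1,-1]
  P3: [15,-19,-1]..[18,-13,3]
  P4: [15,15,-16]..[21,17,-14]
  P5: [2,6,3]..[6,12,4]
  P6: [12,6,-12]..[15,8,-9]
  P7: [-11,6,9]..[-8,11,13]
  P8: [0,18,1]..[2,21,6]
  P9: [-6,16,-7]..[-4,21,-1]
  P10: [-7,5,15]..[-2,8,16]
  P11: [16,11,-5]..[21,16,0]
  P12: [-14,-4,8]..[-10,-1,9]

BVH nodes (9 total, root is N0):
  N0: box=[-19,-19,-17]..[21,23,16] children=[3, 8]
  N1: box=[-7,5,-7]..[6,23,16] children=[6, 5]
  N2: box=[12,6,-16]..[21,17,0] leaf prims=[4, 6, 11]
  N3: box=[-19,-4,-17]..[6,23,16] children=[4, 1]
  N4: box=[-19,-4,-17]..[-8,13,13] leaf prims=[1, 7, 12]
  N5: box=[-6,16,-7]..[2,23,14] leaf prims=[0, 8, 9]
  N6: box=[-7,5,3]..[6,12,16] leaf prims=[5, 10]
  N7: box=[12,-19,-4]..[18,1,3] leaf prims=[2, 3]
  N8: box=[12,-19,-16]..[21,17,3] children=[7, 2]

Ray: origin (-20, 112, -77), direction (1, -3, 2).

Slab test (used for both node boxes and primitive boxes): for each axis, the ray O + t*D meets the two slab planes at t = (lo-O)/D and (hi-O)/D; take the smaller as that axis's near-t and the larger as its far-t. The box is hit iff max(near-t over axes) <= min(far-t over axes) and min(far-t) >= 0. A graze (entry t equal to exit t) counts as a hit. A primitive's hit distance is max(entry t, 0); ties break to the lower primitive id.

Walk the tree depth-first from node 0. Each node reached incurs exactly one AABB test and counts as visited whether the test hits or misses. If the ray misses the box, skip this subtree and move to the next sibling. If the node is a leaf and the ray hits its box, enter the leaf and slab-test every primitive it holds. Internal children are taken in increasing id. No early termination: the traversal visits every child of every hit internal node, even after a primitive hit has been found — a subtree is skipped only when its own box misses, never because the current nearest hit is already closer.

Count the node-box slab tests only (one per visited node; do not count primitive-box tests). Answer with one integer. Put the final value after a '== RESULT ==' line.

Walk:
N0 x:[1,41] y:[89/3,131/3] z:[30,93/2] -> hit [30,41], descend [3, 8]
  N3 x:[1,26] y:[89/3,116/3] z:[30,93/2] -> miss, prune
  N8 x:[32,41] y:[95/3,131/3] z:[61/2,40] -> hit [32,40], descend [2, 7]
    N2 x:[32,41] y:[95/3,106/3] z:[61/2,77/2] -> hit [32,106/3] leaf, test {P4(miss), P6(miss), P11(miss)}
    N7 x:[32,38] y:[37,131/3] z:[73/2,40] -> hit [37,38] leaf, test {P2@t=37, P3(miss)}

Visited [0, 3, 8, 2, 7]. Tests: 5 box, 2 leaf. Nearest: P2.

== RESULT ==
5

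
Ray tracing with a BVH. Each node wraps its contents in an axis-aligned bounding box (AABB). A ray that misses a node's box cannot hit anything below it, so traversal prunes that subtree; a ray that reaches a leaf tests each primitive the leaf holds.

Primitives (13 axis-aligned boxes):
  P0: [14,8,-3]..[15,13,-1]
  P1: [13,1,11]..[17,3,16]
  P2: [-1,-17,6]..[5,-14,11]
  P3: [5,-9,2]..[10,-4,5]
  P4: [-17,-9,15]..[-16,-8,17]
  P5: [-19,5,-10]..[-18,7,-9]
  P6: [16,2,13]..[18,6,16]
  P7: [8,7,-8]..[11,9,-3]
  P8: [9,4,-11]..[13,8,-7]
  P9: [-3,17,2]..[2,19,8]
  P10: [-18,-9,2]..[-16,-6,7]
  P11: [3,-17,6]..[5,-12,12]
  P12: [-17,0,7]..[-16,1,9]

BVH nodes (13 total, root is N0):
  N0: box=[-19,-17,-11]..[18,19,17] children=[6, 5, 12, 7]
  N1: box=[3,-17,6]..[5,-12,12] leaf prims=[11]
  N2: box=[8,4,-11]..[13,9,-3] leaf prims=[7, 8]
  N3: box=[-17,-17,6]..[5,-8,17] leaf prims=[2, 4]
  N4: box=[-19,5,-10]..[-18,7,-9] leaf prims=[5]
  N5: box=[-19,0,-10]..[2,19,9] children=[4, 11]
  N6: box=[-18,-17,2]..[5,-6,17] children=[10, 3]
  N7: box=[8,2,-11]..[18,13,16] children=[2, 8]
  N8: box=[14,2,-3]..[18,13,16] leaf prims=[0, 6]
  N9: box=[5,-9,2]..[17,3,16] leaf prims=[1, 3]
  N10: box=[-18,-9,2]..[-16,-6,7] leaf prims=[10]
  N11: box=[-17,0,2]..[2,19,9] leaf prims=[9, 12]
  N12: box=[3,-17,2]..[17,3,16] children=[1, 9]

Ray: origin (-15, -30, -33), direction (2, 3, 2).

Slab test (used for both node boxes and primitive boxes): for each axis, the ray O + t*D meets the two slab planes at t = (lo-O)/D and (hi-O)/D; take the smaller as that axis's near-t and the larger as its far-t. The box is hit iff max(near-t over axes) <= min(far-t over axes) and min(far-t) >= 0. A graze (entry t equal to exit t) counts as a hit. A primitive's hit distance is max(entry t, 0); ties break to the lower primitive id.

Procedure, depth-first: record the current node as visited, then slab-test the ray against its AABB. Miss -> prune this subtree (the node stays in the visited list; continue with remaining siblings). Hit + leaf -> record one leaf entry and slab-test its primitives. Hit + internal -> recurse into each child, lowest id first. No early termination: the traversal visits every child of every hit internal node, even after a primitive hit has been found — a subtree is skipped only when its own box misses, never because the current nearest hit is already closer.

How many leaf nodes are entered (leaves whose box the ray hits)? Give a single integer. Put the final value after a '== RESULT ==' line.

Walk:
N0 x:[-2,33/2] y:[13/3,49/3] z:[11,25] -> hit [11,49/3], descend [5, 6, 7, 12]
  N5 x:[-2,17/2] y:[10,49/3] z:[23/2,21] -> miss, prune
  N6 x:[-3/2,10] y:[13/3,8] z:[35/2,25] -> miss, prune
  N7 x:[23/2,33/2] y:[32/3,43/3] z:[11,49/2] -> hit [23/2,43/3], descend [2, 8]
    N2 x:[23/2,14] y:[34/3,13] z:[11,15] -> hit [23/2,13] leaf, test {P7@t=25/2, P8@t=12}
    N8 x:[29/2,33/2] y:[32/3,43/3] z:[15,49/2] -> miss, prune
  N12 x:[9,16] y:[13/3,11] z:[35/2,49/2] -> miss, prune

Visited [0, 5, 6, 7, 2, 8, 12]. Tests: 7 box, 1 leaf. Nearest: P8.

== RESULT ==
1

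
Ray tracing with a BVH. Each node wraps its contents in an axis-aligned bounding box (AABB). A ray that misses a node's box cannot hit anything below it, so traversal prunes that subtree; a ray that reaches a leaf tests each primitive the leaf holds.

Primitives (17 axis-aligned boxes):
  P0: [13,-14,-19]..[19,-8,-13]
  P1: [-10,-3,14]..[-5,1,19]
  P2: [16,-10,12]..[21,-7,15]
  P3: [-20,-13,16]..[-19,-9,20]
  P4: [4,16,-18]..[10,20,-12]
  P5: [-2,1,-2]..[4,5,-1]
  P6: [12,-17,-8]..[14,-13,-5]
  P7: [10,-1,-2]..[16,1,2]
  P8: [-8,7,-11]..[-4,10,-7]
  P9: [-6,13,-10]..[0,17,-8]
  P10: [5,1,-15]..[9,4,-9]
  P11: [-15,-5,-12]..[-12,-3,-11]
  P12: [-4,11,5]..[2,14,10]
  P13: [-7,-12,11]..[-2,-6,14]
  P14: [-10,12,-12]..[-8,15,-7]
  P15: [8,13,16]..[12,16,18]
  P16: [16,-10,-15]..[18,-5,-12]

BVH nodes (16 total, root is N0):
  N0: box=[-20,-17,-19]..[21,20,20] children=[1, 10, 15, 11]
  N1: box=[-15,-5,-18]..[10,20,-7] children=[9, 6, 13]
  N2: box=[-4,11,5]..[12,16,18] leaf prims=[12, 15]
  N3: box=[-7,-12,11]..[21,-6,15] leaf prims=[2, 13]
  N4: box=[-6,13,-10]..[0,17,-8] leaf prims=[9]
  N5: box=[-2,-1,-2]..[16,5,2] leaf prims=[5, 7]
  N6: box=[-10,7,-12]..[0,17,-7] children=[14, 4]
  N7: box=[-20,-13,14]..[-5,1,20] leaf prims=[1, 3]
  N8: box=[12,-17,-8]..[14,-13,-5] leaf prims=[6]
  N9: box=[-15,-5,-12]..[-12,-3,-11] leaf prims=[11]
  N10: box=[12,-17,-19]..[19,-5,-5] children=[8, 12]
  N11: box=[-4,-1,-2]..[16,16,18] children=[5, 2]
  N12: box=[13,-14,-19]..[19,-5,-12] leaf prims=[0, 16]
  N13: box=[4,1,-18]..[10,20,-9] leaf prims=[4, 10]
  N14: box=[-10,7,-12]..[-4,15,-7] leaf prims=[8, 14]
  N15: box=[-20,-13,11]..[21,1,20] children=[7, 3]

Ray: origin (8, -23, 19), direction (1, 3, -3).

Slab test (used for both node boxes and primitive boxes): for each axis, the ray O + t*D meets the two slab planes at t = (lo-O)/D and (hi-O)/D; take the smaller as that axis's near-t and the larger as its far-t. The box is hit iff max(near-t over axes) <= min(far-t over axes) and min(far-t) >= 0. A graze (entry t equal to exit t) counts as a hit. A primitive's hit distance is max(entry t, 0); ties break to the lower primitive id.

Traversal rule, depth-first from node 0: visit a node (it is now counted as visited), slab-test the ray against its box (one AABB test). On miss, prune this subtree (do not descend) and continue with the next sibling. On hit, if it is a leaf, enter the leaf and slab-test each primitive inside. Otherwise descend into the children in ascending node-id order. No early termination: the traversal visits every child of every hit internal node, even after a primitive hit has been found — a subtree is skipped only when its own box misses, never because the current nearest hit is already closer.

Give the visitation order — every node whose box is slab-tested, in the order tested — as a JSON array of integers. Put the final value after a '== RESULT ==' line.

Traverse from the root:
N0 x:[-28,13] y:[2,43/3] z:[-1/3,38/3] -> hit [2,38/3], descend [1, 10, 11, 15]
  N1 x:[-23,2] y:[6,43/3] z:[26/3,37/3] -> miss, prune
  N10 x:[4,11] y:[2,6] z:[8,38/3] -> miss, prune
  N11 x:[-12,8] y:[22/3,13] z:[1/3,7] -> miss, prune
  N15 x:[-28,13] y:[10/3,8] z:[-1/3,8/3] -> miss, prune

Visited [0, 1, 10, 11, 15]. Tests: 5 box, 0 leaf. Nearest: miss.

== RESULT ==
[0, 1, 10, 11, 15]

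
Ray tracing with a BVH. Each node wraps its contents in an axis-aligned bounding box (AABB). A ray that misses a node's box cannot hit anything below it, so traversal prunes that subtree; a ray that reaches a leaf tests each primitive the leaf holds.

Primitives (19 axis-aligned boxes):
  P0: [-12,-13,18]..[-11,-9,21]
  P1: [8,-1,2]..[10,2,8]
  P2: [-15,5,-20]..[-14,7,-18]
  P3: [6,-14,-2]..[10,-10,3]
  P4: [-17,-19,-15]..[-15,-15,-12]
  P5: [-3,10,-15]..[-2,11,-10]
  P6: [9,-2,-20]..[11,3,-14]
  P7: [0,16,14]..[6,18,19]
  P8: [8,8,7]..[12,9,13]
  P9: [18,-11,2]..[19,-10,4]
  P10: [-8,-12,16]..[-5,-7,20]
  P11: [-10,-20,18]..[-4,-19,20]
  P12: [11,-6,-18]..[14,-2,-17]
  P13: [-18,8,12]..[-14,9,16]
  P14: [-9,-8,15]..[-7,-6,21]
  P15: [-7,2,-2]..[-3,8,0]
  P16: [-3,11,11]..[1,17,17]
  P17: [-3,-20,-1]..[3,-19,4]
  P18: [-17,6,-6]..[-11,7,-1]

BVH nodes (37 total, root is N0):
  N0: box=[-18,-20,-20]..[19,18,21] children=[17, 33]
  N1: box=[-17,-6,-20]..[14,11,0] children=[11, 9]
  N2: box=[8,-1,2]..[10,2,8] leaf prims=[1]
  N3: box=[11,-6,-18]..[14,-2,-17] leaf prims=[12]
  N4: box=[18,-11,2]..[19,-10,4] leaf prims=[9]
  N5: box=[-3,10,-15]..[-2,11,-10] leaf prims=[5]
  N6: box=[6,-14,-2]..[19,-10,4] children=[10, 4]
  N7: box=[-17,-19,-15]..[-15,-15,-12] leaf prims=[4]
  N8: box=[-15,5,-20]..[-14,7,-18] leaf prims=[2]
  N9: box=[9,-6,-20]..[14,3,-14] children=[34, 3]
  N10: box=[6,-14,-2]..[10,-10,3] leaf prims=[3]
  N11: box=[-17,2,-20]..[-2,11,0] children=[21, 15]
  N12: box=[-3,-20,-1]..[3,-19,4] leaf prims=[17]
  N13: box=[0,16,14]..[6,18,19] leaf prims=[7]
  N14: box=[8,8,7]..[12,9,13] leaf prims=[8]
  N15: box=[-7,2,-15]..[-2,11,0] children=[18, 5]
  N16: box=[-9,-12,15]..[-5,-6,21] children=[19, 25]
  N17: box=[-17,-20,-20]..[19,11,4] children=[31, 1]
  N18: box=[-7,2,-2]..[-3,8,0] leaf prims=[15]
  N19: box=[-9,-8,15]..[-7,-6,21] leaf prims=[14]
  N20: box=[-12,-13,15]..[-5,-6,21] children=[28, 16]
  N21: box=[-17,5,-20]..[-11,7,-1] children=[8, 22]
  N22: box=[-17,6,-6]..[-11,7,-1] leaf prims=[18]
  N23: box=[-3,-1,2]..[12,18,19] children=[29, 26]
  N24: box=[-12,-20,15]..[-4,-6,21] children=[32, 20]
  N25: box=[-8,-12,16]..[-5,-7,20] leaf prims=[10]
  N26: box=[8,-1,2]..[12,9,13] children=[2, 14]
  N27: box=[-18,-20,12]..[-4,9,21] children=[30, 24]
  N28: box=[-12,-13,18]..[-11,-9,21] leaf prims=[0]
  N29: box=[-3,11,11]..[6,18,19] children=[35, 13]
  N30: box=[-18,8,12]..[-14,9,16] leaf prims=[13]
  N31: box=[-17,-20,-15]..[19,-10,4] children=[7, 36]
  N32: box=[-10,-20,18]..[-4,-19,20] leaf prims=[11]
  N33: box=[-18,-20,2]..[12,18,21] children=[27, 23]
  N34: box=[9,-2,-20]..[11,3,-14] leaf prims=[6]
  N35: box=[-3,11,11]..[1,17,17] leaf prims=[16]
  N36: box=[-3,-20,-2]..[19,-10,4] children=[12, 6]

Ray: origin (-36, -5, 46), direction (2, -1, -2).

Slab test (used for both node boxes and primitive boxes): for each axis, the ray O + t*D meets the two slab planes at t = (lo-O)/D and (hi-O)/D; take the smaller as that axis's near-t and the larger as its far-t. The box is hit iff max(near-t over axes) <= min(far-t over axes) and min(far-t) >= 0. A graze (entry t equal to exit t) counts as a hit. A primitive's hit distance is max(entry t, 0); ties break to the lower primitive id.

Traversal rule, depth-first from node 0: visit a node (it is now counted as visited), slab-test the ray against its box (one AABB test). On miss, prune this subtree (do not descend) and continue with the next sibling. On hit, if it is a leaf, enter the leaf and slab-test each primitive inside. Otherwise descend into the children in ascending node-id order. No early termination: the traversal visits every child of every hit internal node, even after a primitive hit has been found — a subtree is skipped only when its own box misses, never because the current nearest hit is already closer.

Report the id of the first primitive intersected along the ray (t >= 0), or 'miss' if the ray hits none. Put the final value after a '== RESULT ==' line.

Trace the traversal:
N0 x:[9,55/2] y:[-23,15] z:[25/2,33] -> hit [25/2,15], descend [17, 33]
  N17 x:[19/2,55/2] y:[-16,15] z:[21,33] -> miss, prune
  N33 x:[9,24] y:[-23,15] z:[25/2,22] -> hit [25/2,15], descend [23, 27]
    N23 x:[33/2,24] y:[-23,-4] z:[27/2,22] -> miss, prune
    N27 x:[9,16] y:[-14,15] z:[25/2,17] -> hit [25/2,15], descend [24, 30]
      N24 x:[12,16] y:[1,15] z:[25/2,31/2] -> hit [25/2,15], descend [20, 32]
        N20 x:[12,31/2] y:[1,8] z:[25/2,31/2] -> miss, prune
        N32 x:[13,16] y:[14,15] z:[13,14] -> hit [14,14] leaf, test {P11@t=14}
      N30 x:[9,11] y:[-14,-13] z:[15,17] -> miss, prune

9 AABB tests over nodes [0, 17, 33, 23, 27, 24, 20, 32, 30]; 1 leaf entered; closest P11.

== RESULT ==
11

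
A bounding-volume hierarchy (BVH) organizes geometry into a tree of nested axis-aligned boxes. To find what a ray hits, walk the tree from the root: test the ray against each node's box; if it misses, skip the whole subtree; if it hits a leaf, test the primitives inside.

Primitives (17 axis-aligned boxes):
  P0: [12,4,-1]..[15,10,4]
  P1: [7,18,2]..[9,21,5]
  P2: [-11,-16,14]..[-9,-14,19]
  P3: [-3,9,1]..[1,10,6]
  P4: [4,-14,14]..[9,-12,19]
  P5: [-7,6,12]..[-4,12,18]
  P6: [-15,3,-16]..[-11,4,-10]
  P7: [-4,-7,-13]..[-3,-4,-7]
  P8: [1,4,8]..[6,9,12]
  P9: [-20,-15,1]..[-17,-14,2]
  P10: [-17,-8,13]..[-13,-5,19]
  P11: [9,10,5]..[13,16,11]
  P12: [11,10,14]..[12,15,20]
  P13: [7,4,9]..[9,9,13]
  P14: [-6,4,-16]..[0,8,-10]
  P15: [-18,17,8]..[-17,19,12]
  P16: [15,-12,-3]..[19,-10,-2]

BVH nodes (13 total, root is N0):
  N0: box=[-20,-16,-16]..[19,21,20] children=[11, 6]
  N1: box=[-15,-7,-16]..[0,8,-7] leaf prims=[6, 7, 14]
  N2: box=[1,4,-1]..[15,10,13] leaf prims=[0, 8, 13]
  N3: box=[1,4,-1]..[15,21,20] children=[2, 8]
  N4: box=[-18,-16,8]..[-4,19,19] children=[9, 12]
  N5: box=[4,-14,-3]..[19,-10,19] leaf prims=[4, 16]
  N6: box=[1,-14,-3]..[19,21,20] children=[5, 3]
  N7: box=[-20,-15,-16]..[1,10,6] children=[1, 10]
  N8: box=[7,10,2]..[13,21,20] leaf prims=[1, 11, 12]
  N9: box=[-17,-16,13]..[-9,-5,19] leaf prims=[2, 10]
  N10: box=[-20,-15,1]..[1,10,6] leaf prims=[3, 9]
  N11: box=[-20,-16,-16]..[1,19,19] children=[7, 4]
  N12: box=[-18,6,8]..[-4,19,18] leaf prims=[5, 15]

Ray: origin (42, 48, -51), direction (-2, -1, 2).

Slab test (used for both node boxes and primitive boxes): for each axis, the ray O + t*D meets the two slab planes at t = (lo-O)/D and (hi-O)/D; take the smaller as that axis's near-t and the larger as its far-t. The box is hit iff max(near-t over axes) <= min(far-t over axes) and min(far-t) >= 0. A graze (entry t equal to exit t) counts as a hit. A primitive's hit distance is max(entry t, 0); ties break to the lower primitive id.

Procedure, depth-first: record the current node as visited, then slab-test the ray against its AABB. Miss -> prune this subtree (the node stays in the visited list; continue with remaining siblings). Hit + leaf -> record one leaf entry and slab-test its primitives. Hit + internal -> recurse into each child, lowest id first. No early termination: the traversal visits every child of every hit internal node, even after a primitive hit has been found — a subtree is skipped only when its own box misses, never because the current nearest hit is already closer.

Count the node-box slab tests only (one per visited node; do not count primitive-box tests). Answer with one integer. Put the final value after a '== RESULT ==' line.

Trace the traversal:
N0 x:[23/2,31] y:[27,64] z:[35/2,71/2] -> hit [27,31], descend [6, 11]
  N6 x:[23/2,41/2] y:[27,62] z:[24,71/2] -> miss, prune
  N11 x:[41/2,31] y:[29,64] z:[35/2,35] -> hit [29,31], descend [4, 7]
    N4 x:[23,30] y:[29,64] z:[59/2,35] -> hit [59/2,30], descend [9, 12]
      N9 x:[51/2,59/2] y:[53,64] z:[32,35] -> miss, prune
      N12 x:[23,30] y:[29,42] z:[59/2,69/2] -> hit [59/2,30] leaf, test {P5(miss), P15@t=59/2}
    N7 x:[41/2,31] y:[38,63] z:[35/2,57/2] -> miss, prune

7 AABB tests over nodes [0, 6, 11, 4, 9, 12, 7]; 1 leaf entered; closest P15.

== RESULT ==
7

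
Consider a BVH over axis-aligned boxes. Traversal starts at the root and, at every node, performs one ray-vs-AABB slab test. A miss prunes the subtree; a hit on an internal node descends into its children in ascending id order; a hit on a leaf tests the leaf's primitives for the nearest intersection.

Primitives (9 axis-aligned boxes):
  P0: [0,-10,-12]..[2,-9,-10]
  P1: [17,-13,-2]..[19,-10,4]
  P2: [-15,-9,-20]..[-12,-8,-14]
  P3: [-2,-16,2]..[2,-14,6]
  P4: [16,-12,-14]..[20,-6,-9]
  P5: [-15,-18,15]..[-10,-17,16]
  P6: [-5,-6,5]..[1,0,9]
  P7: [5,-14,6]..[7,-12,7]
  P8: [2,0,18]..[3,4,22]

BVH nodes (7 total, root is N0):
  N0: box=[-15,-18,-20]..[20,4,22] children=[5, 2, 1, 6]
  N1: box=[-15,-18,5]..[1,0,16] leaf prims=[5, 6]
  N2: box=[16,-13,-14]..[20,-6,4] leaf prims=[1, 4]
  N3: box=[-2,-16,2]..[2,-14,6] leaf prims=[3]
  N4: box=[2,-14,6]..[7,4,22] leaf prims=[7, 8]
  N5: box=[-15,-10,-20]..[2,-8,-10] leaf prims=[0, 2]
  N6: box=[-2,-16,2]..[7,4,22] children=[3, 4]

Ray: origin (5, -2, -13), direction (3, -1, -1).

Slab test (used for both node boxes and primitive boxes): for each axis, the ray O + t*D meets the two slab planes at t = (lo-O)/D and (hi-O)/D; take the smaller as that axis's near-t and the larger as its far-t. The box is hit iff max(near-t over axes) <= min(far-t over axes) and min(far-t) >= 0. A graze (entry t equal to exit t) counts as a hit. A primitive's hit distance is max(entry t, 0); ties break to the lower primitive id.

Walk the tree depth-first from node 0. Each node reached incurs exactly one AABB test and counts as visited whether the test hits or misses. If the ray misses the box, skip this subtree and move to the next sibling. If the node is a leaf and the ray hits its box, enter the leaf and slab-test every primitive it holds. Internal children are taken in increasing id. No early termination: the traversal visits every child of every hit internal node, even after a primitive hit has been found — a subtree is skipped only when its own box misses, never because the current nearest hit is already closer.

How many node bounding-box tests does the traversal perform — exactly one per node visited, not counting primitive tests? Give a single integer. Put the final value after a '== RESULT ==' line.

Traverse from the root:
N0 x:[-20/3,5] y:[-6,16] z:[-35,7] -> hit [-6,5], descend [1, 2, 5, 6]
  N1 x:[-20/3,-4/3] y:[-2,16] z:[-29,-18] -> miss, prune
  N2 x:[11/3,5] y:[4,11] z:[-17,1] -> miss, prune
  N5 x:[-20/3,-1] y:[6,8] z:[-3,7] -> miss, prune
  N6 x:[-7/3,2/3] y:[-6,14] z:[-35,-15] -> miss, prune

5 AABB tests over nodes [0, 1, 2, 5, 6]; 0 leaves entered; closest miss.

== RESULT ==
5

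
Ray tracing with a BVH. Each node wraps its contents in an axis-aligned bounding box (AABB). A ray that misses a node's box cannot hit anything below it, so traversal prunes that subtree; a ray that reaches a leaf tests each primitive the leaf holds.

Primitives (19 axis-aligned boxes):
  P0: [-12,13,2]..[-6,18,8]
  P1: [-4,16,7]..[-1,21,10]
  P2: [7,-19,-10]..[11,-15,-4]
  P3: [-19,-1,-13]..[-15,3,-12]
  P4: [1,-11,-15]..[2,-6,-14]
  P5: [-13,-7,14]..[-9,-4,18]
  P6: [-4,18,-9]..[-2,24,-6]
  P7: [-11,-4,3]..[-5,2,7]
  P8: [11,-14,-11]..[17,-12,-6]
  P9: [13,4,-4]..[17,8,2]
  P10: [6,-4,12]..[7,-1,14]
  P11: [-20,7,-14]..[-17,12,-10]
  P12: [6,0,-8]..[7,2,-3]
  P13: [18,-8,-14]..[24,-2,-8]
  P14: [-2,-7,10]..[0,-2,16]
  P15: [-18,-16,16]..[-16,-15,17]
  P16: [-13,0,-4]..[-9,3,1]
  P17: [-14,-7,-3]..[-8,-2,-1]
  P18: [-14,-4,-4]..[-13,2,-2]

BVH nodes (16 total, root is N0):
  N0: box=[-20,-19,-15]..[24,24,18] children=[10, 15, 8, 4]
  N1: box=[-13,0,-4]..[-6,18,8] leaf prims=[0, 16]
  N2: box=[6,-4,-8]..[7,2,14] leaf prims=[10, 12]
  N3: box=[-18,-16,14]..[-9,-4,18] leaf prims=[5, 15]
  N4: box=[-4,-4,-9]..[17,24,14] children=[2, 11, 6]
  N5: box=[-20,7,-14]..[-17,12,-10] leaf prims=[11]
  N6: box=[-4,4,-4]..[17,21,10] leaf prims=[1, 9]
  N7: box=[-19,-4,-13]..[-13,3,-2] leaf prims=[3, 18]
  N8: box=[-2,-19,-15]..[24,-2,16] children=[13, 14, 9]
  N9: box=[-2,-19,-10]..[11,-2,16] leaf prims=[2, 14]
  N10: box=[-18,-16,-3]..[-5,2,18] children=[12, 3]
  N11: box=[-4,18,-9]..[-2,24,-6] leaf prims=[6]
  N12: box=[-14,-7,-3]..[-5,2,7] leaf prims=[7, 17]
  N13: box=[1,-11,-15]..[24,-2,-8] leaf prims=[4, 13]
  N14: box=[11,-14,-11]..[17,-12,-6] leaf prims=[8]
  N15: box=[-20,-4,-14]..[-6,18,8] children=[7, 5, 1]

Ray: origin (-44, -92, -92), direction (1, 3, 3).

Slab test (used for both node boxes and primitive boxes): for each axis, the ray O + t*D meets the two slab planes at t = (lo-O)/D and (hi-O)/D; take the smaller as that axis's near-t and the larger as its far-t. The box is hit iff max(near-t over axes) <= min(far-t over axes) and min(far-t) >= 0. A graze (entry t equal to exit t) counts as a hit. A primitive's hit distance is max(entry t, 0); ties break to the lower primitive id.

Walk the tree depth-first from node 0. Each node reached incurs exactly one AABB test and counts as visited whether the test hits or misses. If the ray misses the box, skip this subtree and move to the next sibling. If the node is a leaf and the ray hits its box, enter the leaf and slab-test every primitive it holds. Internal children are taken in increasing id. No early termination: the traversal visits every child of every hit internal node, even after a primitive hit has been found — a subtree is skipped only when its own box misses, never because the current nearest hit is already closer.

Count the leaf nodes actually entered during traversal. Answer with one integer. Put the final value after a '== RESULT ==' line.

Walk:
N0 x:[24,68] y:[73/3,116/3] z:[77/3,110/3] -> hit [77/3,110/3], descend [4, 8, 10, 15]
  N4 x:[40,61] y:[88/3,116/3] z:[83/3,106/3] -> miss, prune
  N8 x:[42,68] y:[73/3,30] z:[77/3,36] -> miss, prune
  N10 x:[26,39] y:[76/3,94/3] z:[89/3,110/3] -> hit [89/3,94/3], descend [3, 12]
    N3 x:[26,35] y:[76/3,88/3] z:[106/3,110/3] -> miss, prune
    N12 x:[30,39] y:[85/3,94/3] z:[89/3,33] -> hit [30,94/3] leaf, test {P7(miss), P17@t=30}
  N15 x:[24,38] y:[88/3,110/3] z:[26,100/3] -> hit [88/3,100/3], descend [1, 5, 7]
    N1 x:[31,38] y:[92/3,110/3] z:[88/3,100/3] -> hit [31,100/3] leaf, test {P0(miss), P16@t=31}
    N5 x:[24,27] y:[33,104/3] z:[26,82/3] -> miss, prune
    N7 x:[25,31] y:[88/3,95/3] z:[79/3,30] -> hit [88/3,30] leaf, test {P3(miss), P18@t=30}

Summary -> nodes [0, 4, 8, 10, 3, 12, 15, 1, 5, 7]; box-tests=10; leaf-entries=3; first=P17

== RESULT ==
3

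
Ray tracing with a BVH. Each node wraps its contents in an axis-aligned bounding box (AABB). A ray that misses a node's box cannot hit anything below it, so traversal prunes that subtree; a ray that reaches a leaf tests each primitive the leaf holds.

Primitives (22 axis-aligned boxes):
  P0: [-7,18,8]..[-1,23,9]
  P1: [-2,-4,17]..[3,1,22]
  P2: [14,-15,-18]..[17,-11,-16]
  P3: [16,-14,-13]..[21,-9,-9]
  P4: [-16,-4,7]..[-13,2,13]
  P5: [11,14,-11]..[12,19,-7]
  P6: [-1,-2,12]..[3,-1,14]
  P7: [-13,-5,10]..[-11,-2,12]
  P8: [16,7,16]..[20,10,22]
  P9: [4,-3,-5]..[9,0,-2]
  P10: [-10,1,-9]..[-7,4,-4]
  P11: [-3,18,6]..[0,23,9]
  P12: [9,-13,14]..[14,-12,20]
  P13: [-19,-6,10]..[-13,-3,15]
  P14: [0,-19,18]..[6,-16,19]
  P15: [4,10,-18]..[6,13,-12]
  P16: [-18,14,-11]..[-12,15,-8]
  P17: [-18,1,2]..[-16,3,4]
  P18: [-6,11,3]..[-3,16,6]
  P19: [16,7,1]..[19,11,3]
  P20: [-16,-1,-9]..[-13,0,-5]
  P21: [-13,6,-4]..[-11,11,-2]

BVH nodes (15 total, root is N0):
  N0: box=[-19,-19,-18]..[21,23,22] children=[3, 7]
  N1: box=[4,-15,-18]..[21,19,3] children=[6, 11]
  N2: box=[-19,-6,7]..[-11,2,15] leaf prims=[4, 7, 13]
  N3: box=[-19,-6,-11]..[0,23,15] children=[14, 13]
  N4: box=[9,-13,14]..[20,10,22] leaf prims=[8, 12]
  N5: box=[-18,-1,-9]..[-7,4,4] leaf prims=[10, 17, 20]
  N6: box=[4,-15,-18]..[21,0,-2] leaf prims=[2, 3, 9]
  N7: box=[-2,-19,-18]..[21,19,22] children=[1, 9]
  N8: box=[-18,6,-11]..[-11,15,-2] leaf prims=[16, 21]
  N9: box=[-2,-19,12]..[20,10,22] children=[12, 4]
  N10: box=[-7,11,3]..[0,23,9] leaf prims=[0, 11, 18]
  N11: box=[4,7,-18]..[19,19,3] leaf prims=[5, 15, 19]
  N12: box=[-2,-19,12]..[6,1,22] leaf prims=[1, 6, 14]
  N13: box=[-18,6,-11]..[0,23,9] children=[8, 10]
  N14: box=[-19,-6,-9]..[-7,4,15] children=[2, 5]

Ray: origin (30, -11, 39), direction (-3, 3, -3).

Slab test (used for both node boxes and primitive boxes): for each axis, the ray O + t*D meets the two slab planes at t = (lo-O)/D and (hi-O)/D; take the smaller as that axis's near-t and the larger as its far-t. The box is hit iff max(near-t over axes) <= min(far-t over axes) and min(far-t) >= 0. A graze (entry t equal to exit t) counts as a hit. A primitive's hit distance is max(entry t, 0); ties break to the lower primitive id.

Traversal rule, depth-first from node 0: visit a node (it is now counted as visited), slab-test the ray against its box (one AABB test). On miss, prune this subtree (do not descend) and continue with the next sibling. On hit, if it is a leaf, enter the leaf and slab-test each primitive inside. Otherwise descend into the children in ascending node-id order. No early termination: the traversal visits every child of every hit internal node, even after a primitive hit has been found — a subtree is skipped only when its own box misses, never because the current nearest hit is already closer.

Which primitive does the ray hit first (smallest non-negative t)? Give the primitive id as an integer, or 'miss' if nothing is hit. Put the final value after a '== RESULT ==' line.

Trace the traversal:
N0 x:[3,49/3] y:[-8/3,34/3] z:[17/3,19] -> hit [17/3,34/3], descend [3, 7]
  N3 x:[10,49/3] y:[5/3,34/3] z:[8,50/3] -> hit [10,34/3], descend [13, 14]
    N13 x:[10,16] y:[17/3,34/3] z:[10,50/3] -> hit [10,34/3], descend [8, 10]
      N8 x:[41/3,16] y:[17/3,26/3] z:[41/3,50/3] -> miss, prune
      N10 x:[10,37/3] y:[22/3,34/3] z:[10,12] -> hit [10,34/3] leaf, test {P0@t=31/3, P11@t=10, P18(miss)}
    N14 x:[37/3,49/3] y:[5/3,5] z:[8,16] -> miss, prune
  N7 x:[3,32/3] y:[-8/3,10] z:[17/3,19] -> hit [17/3,10], descend [1, 9]
    N1 x:[3,26/3] y:[-4/3,10] z:[12,19] -> miss, prune
    N9 x:[10/3,32/3] y:[-8/3,7] z:[17/3,9] -> hit [17/3,7], descend [4, 12]
      N4 x:[10/3,7] y:[-2/3,7] z:[17/3,25/3] -> hit [17/3,7] leaf, test {P8(miss), P12(miss)}
      N12 x:[8,32/3] y:[-8/3,4] z:[17/3,9] -> miss, prune

11 AABB tests over nodes [0, 3, 13, 8, 10, 14, 7, 1, 9, 4, 12]; 2 leaves entered; closest P11.

== RESULT ==
11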